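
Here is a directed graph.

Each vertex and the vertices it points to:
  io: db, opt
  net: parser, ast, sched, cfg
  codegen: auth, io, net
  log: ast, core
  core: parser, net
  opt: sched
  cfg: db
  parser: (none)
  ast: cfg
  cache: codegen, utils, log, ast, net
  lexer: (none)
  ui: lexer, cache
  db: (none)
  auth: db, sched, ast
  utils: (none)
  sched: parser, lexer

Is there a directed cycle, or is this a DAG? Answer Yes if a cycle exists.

No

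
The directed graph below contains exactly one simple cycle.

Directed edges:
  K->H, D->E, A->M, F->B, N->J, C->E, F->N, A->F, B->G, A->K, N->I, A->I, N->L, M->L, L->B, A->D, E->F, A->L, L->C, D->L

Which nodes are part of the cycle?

C, E, F, L, N

DFS with gray/black marking from F:
F gray
  N gray
    I gray
    I black
    J gray
    J black
    L gray
      B gray
        G gray
        G black
      B black
      C gray
        E gray
          E→F: F is gray → back edge
Back edge closes the cycle F → N → L → C → E → F; its vertices are {C, E, F, L, N}.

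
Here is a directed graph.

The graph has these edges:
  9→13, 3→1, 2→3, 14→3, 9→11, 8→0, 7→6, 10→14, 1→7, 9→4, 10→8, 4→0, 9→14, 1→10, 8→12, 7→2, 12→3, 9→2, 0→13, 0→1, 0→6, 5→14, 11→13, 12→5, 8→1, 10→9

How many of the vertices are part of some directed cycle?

12

A vertex is on a directed cycle iff it belongs to a strongly connected component of size ≥ 2 (or has a self-loop).
The vertices on cycles are {0, 1, 2, 3, 4, 5, 7, 8, 9, 10, 12, 14} — 12 in total.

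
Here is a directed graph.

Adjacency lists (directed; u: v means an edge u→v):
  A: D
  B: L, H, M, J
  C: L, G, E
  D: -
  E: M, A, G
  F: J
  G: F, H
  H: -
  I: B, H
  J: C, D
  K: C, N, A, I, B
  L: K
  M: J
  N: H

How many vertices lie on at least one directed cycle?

A vertex is on a directed cycle iff it belongs to a strongly connected component of size ≥ 2 (or has a self-loop).
The vertices on cycles are {B, C, E, F, G, I, J, K, L, M} — 10 in total.

10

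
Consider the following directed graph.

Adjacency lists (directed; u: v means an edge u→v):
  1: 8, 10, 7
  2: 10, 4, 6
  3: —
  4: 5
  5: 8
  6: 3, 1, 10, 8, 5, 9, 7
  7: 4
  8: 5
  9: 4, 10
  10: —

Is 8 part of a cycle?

8 is on a cycle iff 8 can reach itself via ≥1 edge.
8 → 5 → 8 — yes.

Yes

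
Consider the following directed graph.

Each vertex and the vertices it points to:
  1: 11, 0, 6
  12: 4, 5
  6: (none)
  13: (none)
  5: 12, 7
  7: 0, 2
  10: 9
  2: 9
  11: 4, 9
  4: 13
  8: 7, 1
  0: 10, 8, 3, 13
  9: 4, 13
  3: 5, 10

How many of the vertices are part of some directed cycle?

A vertex is on a directed cycle iff it belongs to a strongly connected component of size ≥ 2 (or has a self-loop).
The vertices on cycles are {0, 1, 3, 5, 7, 8, 12} — 7 in total.

7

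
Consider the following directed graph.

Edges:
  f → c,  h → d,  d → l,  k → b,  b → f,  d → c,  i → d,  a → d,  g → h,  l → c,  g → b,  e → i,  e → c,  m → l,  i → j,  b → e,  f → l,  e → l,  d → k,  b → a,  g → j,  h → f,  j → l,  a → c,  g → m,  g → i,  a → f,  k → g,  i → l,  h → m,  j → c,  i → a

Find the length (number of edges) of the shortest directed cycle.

For each vertex v, BFS finds the shortest path from v back to v.
The shortest such closed walk is k → g → h → d → k, length 4.

4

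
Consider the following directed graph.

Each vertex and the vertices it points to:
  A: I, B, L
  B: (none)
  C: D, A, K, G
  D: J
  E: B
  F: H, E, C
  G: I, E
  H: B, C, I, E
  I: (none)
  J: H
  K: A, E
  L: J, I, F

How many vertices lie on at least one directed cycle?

8

A vertex is on a directed cycle iff it belongs to a strongly connected component of size ≥ 2 (or has a self-loop).
The vertices on cycles are {A, C, D, F, H, J, K, L} — 8 in total.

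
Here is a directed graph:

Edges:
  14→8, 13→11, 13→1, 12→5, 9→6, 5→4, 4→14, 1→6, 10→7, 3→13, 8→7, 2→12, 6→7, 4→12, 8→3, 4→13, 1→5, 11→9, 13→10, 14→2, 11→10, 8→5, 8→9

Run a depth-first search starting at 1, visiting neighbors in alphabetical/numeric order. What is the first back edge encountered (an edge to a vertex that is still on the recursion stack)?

DFS from 1 (visiting neighbors in alphabetical/numeric order); mark gray on enter, black on exit:
1 gray
  5 gray
    4 gray
      12 gray
        12→5: 5 is gray → back edge
First back edge: 12 → 5.

12→5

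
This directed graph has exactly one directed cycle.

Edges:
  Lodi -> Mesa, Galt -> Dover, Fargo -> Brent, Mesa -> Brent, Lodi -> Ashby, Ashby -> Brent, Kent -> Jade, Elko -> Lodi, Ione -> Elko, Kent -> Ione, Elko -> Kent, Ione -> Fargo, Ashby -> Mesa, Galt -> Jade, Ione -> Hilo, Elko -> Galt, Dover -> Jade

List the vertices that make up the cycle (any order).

Elko, Ione, Kent

DFS with gray/black marking from Elko:
Elko gray
  Galt gray
    Jade gray
    Jade black
    Dover gray
      Dover→Jade: Jade black — skip
    Dover black
  Galt black
  Lodi gray
    Mesa gray
      Brent gray
      Brent black
    Mesa black
    Ashby gray
      Ashby→Brent: Brent black — skip
      Ashby→Mesa: Mesa black — skip
    Ashby black
  Lodi black
  Kent gray
    Ione gray
      Fargo gray
        Fargo→Brent: Brent black — skip
      Fargo black
      Hilo gray
      Hilo black
      Ione→Elko: Elko is gray → back edge
Back edge closes the cycle Elko → Kent → Ione → Elko; its vertices are {Elko, Ione, Kent}.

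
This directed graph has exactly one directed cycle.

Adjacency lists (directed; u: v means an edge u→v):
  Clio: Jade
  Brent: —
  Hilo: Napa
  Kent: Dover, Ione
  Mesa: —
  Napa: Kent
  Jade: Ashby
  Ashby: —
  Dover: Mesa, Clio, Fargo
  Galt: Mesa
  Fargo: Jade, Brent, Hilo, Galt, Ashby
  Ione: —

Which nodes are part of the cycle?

DFS with gray/black marking from Kent:
Kent gray
  Dover gray
    Mesa gray
    Mesa black
    Clio gray
      Jade gray
        Ashby gray
        Ashby black
      Jade black
    Clio black
    Fargo gray
      Fargo→Jade: Jade black — skip
      Brent gray
      Brent black
      Hilo gray
        Napa gray
          Napa→Kent: Kent is gray → back edge
Back edge closes the cycle Kent → Dover → Fargo → Hilo → Napa → Kent; its vertices are {Hilo, Kent, Napa, Dover, Fargo}.

Hilo, Kent, Napa, Dover, Fargo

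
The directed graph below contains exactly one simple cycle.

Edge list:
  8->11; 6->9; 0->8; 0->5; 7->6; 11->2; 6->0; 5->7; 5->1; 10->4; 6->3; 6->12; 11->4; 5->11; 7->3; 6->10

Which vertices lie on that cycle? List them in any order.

0, 5, 6, 7

DFS with gray/black marking from 0:
0 gray
  5 gray
    1 gray
    1 black
    7 gray
      6 gray
        9 gray
        9 black
        3 gray
        3 black
        6→0: 0 is gray → back edge
Back edge closes the cycle 0 → 5 → 7 → 6 → 0; its vertices are {0, 5, 6, 7}.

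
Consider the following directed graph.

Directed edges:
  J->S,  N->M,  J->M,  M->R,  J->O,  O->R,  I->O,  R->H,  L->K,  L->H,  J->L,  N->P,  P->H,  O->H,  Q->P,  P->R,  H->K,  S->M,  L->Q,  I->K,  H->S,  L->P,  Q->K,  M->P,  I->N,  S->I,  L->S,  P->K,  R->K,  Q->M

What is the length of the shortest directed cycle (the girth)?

4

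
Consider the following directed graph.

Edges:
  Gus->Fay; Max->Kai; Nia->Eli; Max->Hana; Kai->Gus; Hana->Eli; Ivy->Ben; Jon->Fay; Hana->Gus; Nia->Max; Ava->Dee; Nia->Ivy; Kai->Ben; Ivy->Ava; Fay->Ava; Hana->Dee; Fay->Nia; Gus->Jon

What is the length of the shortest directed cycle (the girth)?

5

For each vertex v, BFS finds the shortest path from v back to v.
The shortest such closed walk is Nia → Max → Hana → Gus → Fay → Nia, length 5.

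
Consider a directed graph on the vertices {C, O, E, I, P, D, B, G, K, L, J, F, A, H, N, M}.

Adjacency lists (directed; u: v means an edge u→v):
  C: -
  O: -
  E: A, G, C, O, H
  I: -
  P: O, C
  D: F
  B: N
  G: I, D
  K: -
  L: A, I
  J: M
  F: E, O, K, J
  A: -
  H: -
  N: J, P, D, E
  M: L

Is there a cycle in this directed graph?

DFS with white/gray/black marking, starting from D:
D gray
  F gray
    E gray
      A gray
      A black
      G gray
        I gray
        I black
        G→D: D is gray → back edge
Back edge found, so a cycle exists: D → F → E → G → D.

Yes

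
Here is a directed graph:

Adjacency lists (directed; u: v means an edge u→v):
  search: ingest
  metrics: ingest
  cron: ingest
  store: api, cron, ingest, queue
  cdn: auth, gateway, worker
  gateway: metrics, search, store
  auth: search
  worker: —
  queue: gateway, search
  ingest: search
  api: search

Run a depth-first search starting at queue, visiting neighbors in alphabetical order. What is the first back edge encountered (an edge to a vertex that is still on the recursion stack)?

search->ingest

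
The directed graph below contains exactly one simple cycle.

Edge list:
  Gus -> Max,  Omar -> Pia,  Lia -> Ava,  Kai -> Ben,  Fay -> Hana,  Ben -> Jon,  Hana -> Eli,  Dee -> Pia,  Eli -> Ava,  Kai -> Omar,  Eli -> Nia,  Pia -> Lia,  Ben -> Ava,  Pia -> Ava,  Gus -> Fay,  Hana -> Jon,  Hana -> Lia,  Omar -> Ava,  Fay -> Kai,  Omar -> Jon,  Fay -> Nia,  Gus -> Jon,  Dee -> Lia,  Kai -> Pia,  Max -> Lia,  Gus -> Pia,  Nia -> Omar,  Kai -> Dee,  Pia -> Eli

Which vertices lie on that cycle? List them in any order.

DFS with gray/black marking from Nia:
Nia gray
  Omar gray
    Ava gray
    Ava black
    Jon gray
    Jon black
    Pia gray
      Pia→Ava: Ava black — skip
      Lia gray
        Lia→Ava: Ava black — skip
      Lia black
      Eli gray
        Eli→Ava: Ava black — skip
        Eli→Nia: Nia is gray → back edge
Back edge closes the cycle Nia → Omar → Pia → Eli → Nia; its vertices are {Eli, Nia, Pia, Omar}.

Eli, Nia, Pia, Omar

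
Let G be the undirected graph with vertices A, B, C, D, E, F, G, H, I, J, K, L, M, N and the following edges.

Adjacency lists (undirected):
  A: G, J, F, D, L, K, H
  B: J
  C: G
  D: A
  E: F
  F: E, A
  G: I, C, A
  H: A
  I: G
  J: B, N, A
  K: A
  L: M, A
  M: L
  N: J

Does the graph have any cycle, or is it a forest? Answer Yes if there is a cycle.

DFS, tracking each vertex's parent; an edge to a visited non-parent vertex closes a cycle.
Start from F:
visit F (parent –)
  visit E (parent F)
    E–F: parent, skip
  visit A (parent F)
    visit G (parent A)
      visit I (parent G)
        I–G: parent, skip
      visit C (parent G)
        C–G: parent, skip
      G–A: parent, skip
    visit J (parent A)
      visit B (parent J)
        B–J: parent, skip
      visit N (parent J)
        N–J: parent, skip
      J–A: parent, skip
    A–F: parent, skip
    visit D (parent A)
      D–A: parent, skip
    visit L (parent A)
      visit M (parent L)
        M–L: parent, skip
      L–A: parent, skip
    visit K (parent A)
      K–A: parent, skip
    visit H (parent A)
      H–A: parent, skip
No non-parent visited neighbor found — the graph is a forest.

No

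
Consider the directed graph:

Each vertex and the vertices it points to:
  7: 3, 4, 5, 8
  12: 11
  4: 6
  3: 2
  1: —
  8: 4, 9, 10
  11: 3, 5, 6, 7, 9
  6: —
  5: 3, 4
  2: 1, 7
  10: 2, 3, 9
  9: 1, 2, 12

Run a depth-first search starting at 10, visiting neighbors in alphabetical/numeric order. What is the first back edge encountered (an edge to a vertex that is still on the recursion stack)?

3->2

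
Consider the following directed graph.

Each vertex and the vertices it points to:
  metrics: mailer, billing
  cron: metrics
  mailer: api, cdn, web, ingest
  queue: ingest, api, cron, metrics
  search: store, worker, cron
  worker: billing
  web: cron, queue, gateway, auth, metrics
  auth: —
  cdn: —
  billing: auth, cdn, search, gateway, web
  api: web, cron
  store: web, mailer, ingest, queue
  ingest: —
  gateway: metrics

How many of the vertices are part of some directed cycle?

11

A vertex is on a directed cycle iff it belongs to a strongly connected component of size ≥ 2 (or has a self-loop).
The vertices on cycles are {api, web, cron, queue, store, mailer, search, worker, billing, gateway, metrics} — 11 in total.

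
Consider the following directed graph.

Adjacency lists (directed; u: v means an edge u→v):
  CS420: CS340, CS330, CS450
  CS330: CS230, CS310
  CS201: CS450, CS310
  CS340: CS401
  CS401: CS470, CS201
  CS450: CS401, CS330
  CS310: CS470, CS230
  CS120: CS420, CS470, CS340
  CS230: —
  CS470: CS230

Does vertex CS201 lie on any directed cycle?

CS201 is on a cycle iff CS201 can reach itself via ≥1 edge.
CS201 → CS450 → CS401 → CS201 — yes.

Yes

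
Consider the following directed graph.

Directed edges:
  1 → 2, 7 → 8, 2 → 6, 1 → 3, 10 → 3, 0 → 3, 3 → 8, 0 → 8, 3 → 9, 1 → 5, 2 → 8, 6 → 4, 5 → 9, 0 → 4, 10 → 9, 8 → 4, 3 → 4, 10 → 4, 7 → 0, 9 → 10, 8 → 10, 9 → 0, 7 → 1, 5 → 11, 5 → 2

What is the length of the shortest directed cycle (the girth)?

For each vertex v, BFS finds the shortest path from v back to v.
The shortest such closed walk is 9 → 10 → 9, length 2.

2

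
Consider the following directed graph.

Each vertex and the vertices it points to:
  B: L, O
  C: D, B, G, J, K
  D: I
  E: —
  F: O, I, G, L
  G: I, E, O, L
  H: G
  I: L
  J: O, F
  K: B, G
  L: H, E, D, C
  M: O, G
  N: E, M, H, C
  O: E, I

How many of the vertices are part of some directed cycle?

A vertex is on a directed cycle iff it belongs to a strongly connected component of size ≥ 2 (or has a self-loop).
The vertices on cycles are {B, C, D, F, G, H, I, J, K, L, O} — 11 in total.

11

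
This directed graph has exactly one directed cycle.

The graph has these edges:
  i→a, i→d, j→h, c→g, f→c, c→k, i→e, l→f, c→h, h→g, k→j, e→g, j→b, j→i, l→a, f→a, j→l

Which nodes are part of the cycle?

DFS with gray/black marking from j:
j gray
  i gray
    a gray
    a black
    d gray
    d black
    e gray
      g gray
      g black
    e black
  i black
  l gray
    l→a: a black — skip
    f gray
      f→a: a black — skip
      c gray
        h gray
          h→g: g black — skip
        h black
        k gray
          k→j: j is gray → back edge
Back edge closes the cycle j → l → f → c → k → j; its vertices are {c, f, j, k, l}.

c, f, j, k, l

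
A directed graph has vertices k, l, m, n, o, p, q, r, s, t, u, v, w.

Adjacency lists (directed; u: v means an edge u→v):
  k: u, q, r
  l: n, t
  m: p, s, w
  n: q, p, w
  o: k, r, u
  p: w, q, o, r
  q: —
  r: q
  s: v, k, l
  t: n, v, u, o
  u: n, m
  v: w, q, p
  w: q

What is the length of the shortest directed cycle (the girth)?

For each vertex v, BFS finds the shortest path from v back to v.
The shortest such closed walk is s → k → u → m → s, length 4.

4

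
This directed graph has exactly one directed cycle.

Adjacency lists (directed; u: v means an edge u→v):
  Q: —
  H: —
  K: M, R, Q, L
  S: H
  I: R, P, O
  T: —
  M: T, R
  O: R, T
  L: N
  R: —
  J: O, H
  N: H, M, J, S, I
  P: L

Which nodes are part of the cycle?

I, L, N, P

DFS with gray/black marking from L:
L gray
  N gray
    H gray
    H black
    M gray
      T gray
      T black
      R gray
      R black
    M black
    J gray
      O gray
        O→R: R black — skip
        O→T: T black — skip
      O black
      J→H: H black — skip
    J black
    S gray
      S→H: H black — skip
    S black
    I gray
      I→R: R black — skip
      P gray
        P→L: L is gray → back edge
Back edge closes the cycle L → N → I → P → L; its vertices are {I, L, N, P}.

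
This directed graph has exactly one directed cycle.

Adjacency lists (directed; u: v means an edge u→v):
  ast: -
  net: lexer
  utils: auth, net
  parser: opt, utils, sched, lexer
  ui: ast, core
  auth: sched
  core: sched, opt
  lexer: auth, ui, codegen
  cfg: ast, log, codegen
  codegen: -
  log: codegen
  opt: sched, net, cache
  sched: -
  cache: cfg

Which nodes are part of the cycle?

DFS with gray/black marking from opt:
opt gray
  sched gray
  sched black
  net gray
    lexer gray
      auth gray
        auth→sched: sched black — skip
      auth black
      ui gray
        ast gray
        ast black
        core gray
          core→sched: sched black — skip
          core→opt: opt is gray → back edge
Back edge closes the cycle opt → net → lexer → ui → core → opt; its vertices are {ui, net, opt, core, lexer}.

ui, net, opt, core, lexer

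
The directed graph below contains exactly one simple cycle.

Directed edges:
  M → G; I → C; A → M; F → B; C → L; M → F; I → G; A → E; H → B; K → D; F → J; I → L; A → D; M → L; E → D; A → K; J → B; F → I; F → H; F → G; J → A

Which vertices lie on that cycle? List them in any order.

A, F, J, M

DFS with gray/black marking from F:
F gray
  G gray
  G black
  I gray
    C gray
      L gray
      L black
    C black
    I→G: G black — skip
    I→L: L black — skip
  I black
  H gray
    B gray
    B black
  H black
  J gray
    A gray
      E gray
        D gray
        D black
      E black
      K gray
        K→D: D black — skip
      K black
      M gray
        M→L: L black — skip
        M→G: G black — skip
        M→F: F is gray → back edge
Back edge closes the cycle F → J → A → M → F; its vertices are {A, F, J, M}.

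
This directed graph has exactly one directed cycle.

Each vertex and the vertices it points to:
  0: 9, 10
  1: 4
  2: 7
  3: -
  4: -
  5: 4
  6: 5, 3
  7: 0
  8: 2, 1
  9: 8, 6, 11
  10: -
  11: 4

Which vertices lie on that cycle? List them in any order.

0, 2, 7, 8, 9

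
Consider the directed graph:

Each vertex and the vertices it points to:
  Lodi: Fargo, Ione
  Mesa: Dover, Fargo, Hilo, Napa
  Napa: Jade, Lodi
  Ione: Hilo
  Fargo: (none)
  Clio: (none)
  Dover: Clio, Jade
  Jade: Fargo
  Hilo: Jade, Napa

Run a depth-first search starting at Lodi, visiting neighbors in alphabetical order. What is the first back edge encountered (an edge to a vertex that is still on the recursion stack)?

Napa→Lodi

DFS from Lodi (visiting neighbors in alphabetical order); mark gray on enter, black on exit:
Lodi gray
  Fargo gray
  Fargo black
  Ione gray
    Hilo gray
      Jade gray
        Jade→Fargo: Fargo black — skip
      Jade black
      Napa gray
        Napa→Jade: Jade black — skip
        Napa→Lodi: Lodi is gray → back edge
First back edge: Napa → Lodi.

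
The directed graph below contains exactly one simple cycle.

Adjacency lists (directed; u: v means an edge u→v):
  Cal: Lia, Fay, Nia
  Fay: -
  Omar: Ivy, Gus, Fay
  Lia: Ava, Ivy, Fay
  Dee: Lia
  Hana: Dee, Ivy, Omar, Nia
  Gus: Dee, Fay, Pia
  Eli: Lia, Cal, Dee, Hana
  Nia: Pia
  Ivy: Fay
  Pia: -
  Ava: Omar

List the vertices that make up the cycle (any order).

DFS with gray/black marking from Omar:
Omar gray
  Ivy gray
    Fay gray
    Fay black
  Ivy black
  Gus gray
    Dee gray
      Lia gray
        Ava gray
          Ava→Omar: Omar is gray → back edge
Back edge closes the cycle Omar → Gus → Dee → Lia → Ava → Omar; its vertices are {Ava, Dee, Gus, Lia, Omar}.

Ava, Dee, Gus, Lia, Omar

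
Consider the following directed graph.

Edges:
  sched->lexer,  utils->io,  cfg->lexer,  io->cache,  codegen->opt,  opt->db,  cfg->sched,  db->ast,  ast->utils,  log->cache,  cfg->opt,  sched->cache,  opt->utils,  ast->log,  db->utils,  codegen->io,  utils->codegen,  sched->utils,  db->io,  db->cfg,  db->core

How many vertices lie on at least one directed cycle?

7

A vertex is on a directed cycle iff it belongs to a strongly connected component of size ≥ 2 (or has a self-loop).
The vertices on cycles are {db, ast, cfg, opt, sched, utils, codegen} — 7 in total.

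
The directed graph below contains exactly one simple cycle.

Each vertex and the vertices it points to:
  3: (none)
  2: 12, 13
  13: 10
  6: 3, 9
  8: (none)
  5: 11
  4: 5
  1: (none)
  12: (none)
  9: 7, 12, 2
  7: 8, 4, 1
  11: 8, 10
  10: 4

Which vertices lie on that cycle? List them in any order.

DFS with gray/black marking from 4:
4 gray
  5 gray
    11 gray
      8 gray
      8 black
      10 gray
        10→4: 4 is gray → back edge
Back edge closes the cycle 4 → 5 → 11 → 10 → 4; its vertices are {4, 5, 10, 11}.

4, 5, 10, 11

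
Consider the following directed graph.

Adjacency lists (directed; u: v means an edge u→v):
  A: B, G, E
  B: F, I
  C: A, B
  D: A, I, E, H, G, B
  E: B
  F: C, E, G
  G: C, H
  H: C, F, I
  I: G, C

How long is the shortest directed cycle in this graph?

For each vertex v, BFS finds the shortest path from v back to v.
The shortest such closed walk is A → G → C → A, length 3.

3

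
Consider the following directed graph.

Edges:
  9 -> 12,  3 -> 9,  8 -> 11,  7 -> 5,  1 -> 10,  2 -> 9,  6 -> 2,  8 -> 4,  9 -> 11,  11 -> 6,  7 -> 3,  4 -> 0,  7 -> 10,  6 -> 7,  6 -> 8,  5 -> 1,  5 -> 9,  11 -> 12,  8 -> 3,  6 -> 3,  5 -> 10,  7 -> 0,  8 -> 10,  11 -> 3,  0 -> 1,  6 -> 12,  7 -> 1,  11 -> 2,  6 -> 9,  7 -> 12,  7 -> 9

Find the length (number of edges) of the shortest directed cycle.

For each vertex v, BFS finds the shortest path from v back to v.
The shortest such closed walk is 6 → 9 → 11 → 6, length 3.

3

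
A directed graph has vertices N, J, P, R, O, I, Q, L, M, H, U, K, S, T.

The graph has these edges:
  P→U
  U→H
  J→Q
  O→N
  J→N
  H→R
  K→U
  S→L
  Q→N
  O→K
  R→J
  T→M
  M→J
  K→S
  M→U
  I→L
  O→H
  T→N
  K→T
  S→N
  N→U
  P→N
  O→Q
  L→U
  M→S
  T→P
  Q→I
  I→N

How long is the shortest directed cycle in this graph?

5

For each vertex v, BFS finds the shortest path from v back to v.
The shortest such closed walk is H → R → J → N → U → H, length 5.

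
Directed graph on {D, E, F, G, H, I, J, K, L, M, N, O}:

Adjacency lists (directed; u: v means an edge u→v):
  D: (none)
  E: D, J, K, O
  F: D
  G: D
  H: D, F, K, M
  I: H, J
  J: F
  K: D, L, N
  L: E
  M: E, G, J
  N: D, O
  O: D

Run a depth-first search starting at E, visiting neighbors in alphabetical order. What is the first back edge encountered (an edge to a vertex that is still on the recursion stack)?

L->E

DFS from E (visiting neighbors in alphabetical order); mark gray on enter, black on exit:
E gray
  D gray
  D black
  J gray
    F gray
      F→D: D black — skip
    F black
  J black
  K gray
    K→D: D black — skip
    L gray
      L→E: E is gray → back edge
First back edge: L → E.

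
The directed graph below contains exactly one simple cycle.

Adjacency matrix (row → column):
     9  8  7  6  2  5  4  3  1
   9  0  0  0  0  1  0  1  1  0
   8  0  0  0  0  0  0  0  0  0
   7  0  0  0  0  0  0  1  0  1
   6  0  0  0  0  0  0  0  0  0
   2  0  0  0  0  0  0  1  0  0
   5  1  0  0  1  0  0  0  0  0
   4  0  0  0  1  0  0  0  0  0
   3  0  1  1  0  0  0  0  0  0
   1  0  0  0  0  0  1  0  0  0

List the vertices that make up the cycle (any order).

1, 3, 5, 7, 9

DFS with gray/black marking from 9:
9 gray
  3 gray
    7 gray
      1 gray
        5 gray
          6 gray
          6 black
          5→9: 9 is gray → back edge
Back edge closes the cycle 9 → 3 → 7 → 1 → 5 → 9; its vertices are {1, 3, 5, 7, 9}.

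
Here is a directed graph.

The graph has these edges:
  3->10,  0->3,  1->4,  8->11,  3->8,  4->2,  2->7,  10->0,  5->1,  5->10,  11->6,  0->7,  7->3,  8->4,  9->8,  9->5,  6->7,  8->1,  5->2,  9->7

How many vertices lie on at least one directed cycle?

A vertex is on a directed cycle iff it belongs to a strongly connected component of size ≥ 2 (or has a self-loop).
The vertices on cycles are {0, 1, 2, 3, 4, 6, 7, 8, 10, 11} — 10 in total.

10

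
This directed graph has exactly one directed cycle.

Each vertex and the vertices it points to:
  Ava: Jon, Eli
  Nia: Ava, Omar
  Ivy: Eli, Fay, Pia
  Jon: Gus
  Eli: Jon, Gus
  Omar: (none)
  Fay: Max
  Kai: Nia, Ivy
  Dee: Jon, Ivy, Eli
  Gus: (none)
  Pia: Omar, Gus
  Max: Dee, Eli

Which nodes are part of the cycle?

Dee, Fay, Ivy, Max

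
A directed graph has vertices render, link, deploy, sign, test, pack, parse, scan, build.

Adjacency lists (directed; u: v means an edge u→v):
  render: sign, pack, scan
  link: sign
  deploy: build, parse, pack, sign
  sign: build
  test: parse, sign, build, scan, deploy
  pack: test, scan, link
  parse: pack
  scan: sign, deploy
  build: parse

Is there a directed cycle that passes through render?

No

render lies on a cycle iff there is a path from render back to itself.
Exploring from render, it never reaches itself; equivalently, its strongly connected component is a singleton.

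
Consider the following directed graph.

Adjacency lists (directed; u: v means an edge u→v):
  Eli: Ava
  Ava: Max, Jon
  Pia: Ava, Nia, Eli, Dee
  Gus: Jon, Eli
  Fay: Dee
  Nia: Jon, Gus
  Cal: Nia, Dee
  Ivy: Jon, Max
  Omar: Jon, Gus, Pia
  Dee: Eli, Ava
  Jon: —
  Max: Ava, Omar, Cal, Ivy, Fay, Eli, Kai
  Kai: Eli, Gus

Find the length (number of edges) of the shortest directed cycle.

For each vertex v, BFS finds the shortest path from v back to v.
The shortest such closed walk is Max → Ivy → Max, length 2.

2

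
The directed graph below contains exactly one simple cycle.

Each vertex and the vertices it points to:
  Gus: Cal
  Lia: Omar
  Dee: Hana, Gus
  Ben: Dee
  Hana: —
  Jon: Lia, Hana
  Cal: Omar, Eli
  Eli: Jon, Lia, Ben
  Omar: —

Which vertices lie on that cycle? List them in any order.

Ben, Cal, Dee, Eli, Gus

DFS with gray/black marking from Eli:
Eli gray
  Jon gray
    Lia gray
      Omar gray
      Omar black
    Lia black
    Hana gray
    Hana black
  Jon black
  Eli→Lia: Lia black — skip
  Ben gray
    Dee gray
      Dee→Hana: Hana black — skip
      Gus gray
        Cal gray
          Cal→Omar: Omar black — skip
          Cal→Eli: Eli is gray → back edge
Back edge closes the cycle Eli → Ben → Dee → Gus → Cal → Eli; its vertices are {Ben, Cal, Dee, Eli, Gus}.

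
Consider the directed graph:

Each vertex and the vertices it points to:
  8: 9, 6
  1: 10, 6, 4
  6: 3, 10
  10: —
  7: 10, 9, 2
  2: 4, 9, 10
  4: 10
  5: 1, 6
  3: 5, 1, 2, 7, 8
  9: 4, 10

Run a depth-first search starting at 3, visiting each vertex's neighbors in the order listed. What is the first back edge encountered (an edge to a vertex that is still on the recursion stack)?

DFS from 3 (visiting each vertex's neighbors in the order listed); mark gray on enter, black on exit:
3 gray
  5 gray
    1 gray
      10 gray
      10 black
      6 gray
        6→3: 3 is gray → back edge
First back edge: 6 → 3.

6→3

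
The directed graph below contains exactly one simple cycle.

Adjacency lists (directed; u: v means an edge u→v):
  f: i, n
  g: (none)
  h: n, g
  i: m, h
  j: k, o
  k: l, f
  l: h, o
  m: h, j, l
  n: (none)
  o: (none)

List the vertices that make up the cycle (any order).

DFS with gray/black marking from m:
m gray
  h gray
    n gray
    n black
    g gray
    g black
  h black
  j gray
    k gray
      l gray
        l→h: h black — skip
        o gray
        o black
      l black
      f gray
        i gray
          i→m: m is gray → back edge
Back edge closes the cycle m → j → k → f → i → m; its vertices are {f, i, j, k, m}.

f, i, j, k, m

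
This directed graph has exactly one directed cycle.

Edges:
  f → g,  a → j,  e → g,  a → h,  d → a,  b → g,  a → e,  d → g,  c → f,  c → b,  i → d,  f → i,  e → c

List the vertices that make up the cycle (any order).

DFS with gray/black marking from d:
d gray
  a gray
    h gray
    h black
    e gray
      g gray
      g black
      c gray
        f gray
          i gray
            i→d: d is gray → back edge
Back edge closes the cycle d → a → e → c → f → i → d; its vertices are {a, c, d, e, f, i}.

a, c, d, e, f, i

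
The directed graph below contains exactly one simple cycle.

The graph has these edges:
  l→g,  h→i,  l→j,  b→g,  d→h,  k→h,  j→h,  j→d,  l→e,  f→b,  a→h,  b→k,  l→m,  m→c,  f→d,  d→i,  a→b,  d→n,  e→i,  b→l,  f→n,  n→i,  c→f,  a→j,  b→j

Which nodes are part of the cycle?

DFS with gray/black marking from b:
b gray
  j gray
    d gray
      h gray
        i gray
        i black
      h black
      n gray
        n→i: i black — skip
      n black
      d→i: i black — skip
    d black
    j→h: h black — skip
  j black
  g gray
  g black
  k gray
    k→h: h black — skip
  k black
  l gray
    l→j: j black — skip
    l→g: g black — skip
    m gray
      c gray
        f gray
          f→d: d black — skip
          f→b: b is gray → back edge
Back edge closes the cycle b → l → m → c → f → b; its vertices are {b, c, f, l, m}.

b, c, f, l, m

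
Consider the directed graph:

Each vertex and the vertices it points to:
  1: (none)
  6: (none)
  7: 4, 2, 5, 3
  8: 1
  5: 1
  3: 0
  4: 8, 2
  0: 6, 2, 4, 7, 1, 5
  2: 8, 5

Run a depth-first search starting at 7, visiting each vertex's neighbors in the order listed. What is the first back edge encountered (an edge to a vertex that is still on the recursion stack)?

0→7

DFS from 7 (visiting each vertex's neighbors in the order listed); mark gray on enter, black on exit:
7 gray
  4 gray
    8 gray
      1 gray
      1 black
    8 black
    2 gray
      2→8: 8 black — skip
      5 gray
        5→1: 1 black — skip
      5 black
    2 black
  4 black
  7→2: 2 black — skip
  7→5: 5 black — skip
  3 gray
    0 gray
      6 gray
      6 black
      0→2: 2 black — skip
      0→4: 4 black — skip
      0→7: 7 is gray → back edge
First back edge: 0 → 7.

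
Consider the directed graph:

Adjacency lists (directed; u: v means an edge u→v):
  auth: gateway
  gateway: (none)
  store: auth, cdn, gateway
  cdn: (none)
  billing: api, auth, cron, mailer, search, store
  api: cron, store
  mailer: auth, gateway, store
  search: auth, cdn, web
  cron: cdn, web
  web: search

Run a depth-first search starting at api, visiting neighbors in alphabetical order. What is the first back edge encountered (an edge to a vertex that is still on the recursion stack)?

search→web

DFS from api (visiting neighbors in alphabetical order); mark gray on enter, black on exit:
api gray
  cron gray
    cdn gray
    cdn black
    web gray
      search gray
        auth gray
          gateway gray
          gateway black
        auth black
        search→cdn: cdn black — skip
        search→web: web is gray → back edge
First back edge: search → web.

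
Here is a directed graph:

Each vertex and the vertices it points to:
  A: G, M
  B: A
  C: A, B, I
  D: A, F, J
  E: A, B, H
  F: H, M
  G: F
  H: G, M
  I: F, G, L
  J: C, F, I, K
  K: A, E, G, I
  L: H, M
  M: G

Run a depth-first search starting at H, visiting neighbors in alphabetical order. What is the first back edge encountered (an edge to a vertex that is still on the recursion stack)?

F->H

DFS from H (visiting neighbors in alphabetical order); mark gray on enter, black on exit:
H gray
  G gray
    F gray
      F→H: H is gray → back edge
First back edge: F → H.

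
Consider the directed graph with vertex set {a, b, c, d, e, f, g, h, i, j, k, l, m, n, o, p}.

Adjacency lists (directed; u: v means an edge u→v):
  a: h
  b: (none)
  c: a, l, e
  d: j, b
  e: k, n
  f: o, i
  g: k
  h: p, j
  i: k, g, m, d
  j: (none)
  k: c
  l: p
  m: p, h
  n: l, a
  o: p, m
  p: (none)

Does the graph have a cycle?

Yes

DFS with white/gray/black marking, starting from j:
j gray
j black
a gray
  h gray
    p gray
    p black
    h→j: j black — skip
  h black
a black
b gray
b black
c gray
  c→a: a black — skip
  l gray
    l→p: p black — skip
  l black
  e gray
    k gray
      k→c: c is gray → back edge
Back edge found, so a cycle exists: c → e → k → c.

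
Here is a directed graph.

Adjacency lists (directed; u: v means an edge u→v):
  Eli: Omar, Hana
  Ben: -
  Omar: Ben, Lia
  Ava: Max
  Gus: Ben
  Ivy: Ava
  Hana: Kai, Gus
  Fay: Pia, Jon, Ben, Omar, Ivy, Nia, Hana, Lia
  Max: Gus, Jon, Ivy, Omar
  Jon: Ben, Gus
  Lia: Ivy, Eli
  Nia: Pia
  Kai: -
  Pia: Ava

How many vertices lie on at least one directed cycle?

6

A vertex is on a directed cycle iff it belongs to a strongly connected component of size ≥ 2 (or has a self-loop).
The vertices on cycles are {Ava, Eli, Ivy, Lia, Max, Omar} — 6 in total.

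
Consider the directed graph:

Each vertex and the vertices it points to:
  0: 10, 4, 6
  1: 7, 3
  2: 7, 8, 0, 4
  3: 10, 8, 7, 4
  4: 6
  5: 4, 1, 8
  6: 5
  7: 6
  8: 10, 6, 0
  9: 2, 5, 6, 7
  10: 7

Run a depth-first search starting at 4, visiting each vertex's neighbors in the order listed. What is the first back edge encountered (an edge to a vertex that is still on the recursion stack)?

5->4

DFS from 4 (visiting each vertex's neighbors in the order listed); mark gray on enter, black on exit:
4 gray
  6 gray
    5 gray
      5→4: 4 is gray → back edge
First back edge: 5 → 4.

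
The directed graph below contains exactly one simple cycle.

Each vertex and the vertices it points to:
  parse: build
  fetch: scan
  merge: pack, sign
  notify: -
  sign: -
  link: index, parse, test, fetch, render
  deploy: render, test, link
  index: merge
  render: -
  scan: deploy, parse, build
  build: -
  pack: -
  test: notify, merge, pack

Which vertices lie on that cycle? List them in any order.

link, scan, fetch, deploy

DFS with gray/black marking from scan:
scan gray
  deploy gray
    render gray
    render black
    test gray
      notify gray
      notify black
      merge gray
        pack gray
        pack black
        sign gray
        sign black
      merge black
      test→pack: pack black — skip
    test black
    link gray
      index gray
        index→merge: merge black — skip
      index black
      parse gray
        build gray
        build black
      parse black
      link→test: test black — skip
      fetch gray
        fetch→scan: scan is gray → back edge
Back edge closes the cycle scan → deploy → link → fetch → scan; its vertices are {link, scan, fetch, deploy}.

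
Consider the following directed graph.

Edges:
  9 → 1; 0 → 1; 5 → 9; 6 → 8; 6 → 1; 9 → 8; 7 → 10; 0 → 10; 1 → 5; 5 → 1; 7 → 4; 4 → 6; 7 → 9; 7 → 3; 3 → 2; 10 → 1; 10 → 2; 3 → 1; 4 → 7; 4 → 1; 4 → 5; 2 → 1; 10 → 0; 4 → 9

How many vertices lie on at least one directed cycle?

A vertex is on a directed cycle iff it belongs to a strongly connected component of size ≥ 2 (or has a self-loop).
The vertices on cycles are {0, 1, 4, 5, 7, 9, 10} — 7 in total.

7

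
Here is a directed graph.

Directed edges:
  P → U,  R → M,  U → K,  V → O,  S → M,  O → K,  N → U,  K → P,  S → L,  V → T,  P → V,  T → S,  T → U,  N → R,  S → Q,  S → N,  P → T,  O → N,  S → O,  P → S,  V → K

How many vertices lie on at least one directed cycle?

A vertex is on a directed cycle iff it belongs to a strongly connected component of size ≥ 2 (or has a self-loop).
The vertices on cycles are {K, N, O, P, S, T, U, V} — 8 in total.

8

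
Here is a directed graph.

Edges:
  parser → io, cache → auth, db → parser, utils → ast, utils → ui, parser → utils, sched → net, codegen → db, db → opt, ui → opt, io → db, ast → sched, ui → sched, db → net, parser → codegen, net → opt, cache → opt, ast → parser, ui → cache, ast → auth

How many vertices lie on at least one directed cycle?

6

A vertex is on a directed cycle iff it belongs to a strongly connected component of size ≥ 2 (or has a self-loop).
The vertices on cycles are {db, io, ast, utils, parser, codegen} — 6 in total.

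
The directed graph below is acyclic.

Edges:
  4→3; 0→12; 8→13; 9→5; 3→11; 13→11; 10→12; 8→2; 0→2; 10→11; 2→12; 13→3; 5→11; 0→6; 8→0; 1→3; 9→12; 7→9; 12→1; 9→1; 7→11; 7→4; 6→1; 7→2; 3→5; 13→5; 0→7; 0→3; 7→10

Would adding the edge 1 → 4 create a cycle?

Adding 1→4 creates a cycle iff 4 can already reach 1.
Explore from 4: no path reaches 1. The graph stays acyclic.

No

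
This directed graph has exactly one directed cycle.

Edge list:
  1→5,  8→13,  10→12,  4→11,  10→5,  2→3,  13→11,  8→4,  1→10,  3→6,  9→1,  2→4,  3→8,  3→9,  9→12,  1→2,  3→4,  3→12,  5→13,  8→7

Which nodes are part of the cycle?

1, 2, 3, 9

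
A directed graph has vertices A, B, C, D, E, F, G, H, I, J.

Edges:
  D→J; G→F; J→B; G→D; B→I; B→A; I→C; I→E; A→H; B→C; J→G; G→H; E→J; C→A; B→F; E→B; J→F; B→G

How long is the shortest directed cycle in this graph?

For each vertex v, BFS finds the shortest path from v back to v.
The shortest such closed walk is B → I → E → B, length 3.

3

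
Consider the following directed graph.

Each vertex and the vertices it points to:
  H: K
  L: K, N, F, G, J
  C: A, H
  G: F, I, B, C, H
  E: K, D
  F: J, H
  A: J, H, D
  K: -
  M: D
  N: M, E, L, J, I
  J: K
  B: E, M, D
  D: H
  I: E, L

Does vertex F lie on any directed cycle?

F lies on a cycle iff there is a path from F back to itself.
Exploring from F, it never reaches itself; equivalently, its strongly connected component is a singleton.

No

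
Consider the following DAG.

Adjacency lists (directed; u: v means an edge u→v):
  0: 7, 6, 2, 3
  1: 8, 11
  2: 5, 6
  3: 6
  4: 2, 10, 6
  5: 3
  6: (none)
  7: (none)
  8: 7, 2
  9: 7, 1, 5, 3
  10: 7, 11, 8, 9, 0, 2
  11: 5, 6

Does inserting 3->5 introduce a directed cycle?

Adding 3→5 creates a cycle iff 5 can already reach 3.
Path from 5: 5 → 3.
So 5 → … → 3 → 5 is a cycle.

Yes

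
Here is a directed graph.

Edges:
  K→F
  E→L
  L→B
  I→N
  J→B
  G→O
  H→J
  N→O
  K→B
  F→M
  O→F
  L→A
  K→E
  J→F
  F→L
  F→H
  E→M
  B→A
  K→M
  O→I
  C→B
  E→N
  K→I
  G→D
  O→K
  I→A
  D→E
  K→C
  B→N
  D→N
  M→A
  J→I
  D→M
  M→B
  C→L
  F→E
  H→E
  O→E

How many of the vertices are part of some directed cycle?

12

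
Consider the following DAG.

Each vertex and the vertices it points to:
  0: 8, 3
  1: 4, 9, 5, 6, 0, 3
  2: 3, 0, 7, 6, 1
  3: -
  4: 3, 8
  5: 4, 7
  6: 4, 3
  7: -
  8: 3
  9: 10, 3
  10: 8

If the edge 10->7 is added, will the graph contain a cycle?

Adding 10→7 creates a cycle iff 7 can already reach 10.
Explore from 7: no path reaches 10. The graph stays acyclic.

No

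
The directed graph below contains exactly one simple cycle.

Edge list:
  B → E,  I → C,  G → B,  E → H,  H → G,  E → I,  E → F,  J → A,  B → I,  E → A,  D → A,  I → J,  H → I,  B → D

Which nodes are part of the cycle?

B, E, G, H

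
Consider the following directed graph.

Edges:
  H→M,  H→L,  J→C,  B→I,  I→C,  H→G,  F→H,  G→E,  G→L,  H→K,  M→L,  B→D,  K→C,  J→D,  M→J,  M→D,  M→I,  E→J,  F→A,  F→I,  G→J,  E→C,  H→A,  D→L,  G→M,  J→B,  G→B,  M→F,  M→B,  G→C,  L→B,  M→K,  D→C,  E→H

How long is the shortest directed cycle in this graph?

3

For each vertex v, BFS finds the shortest path from v back to v.
The shortest such closed walk is H → M → F → H, length 3.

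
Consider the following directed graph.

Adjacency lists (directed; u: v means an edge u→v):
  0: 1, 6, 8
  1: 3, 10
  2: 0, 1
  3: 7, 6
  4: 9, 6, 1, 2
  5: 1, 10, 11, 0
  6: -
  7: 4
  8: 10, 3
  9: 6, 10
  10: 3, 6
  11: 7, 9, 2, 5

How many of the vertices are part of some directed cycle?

A vertex is on a directed cycle iff it belongs to a strongly connected component of size ≥ 2 (or has a self-loop).
The vertices on cycles are {0, 1, 2, 3, 4, 5, 7, 8, 9, 10, 11} — 11 in total.

11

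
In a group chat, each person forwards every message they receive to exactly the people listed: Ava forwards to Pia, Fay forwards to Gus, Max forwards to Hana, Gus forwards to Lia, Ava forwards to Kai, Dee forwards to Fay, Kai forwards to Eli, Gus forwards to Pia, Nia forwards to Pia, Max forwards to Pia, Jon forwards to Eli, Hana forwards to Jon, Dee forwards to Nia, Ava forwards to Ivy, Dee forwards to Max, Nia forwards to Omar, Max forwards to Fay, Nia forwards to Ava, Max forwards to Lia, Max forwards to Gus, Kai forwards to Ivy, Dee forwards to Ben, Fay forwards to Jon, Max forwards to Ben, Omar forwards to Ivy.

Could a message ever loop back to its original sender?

No

DFS with white/gray/black marking, starting from Kai:
Kai gray
  Eli gray
  Eli black
  Ivy gray
  Ivy black
Kai black
Ava gray
  Ava→Kai: Kai black — skip
  Ava→Ivy: Ivy black — skip
  Pia gray
  Pia black
Ava black
Nia gray
  Omar gray
    Omar→Ivy: Ivy black — skip
  Omar black
  Nia→Ava: Ava black — skip
  Nia→Pia: Pia black — skip
Nia black
Jon gray
  Jon→Eli: Eli black — skip
Jon black
Max gray
  Hana gray
    Hana→Jon: Jon black — skip
  Hana black
  Ben gray
  Ben black
  Gus gray
    Gus→Pia: Pia black — skip
    Lia gray
    Lia black
  Gus black
  Max→Lia: Lia black — skip
  Fay gray
    Fay→Jon: Jon black — skip
    Fay→Gus: Gus black — skip
  Fay black
  Max→Pia: Pia black — skip
Max black
Dee gray
  Dee→Nia: Nia black — skip
  Dee→Fay: Fay black — skip
  Dee→Max: Max black — skip
  Dee→Ben: Ben black — skip
Dee black
Every edge goes to a white or black vertex — no back edge, so the graph is acyclic.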